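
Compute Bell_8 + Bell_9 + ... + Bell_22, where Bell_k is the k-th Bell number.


Recall Bell_k counts set partitions of a k-set (with Bell_0 = 1 by convention).
Bell_8 through Bell_22: 4140, 21147, 115975, 678570, 4213597, 27644437, 190899322, 1382958545, 10480142147, 82864869804, 682076806159, 5832742205057, 51724158235372, 474869816156751, 4506715738447323
Sum = 4140 + 21147 + 115975 + 678570 + 4213597 + 27644437 + 190899322 + 1382958545 + 10480142147 + 82864869804 + 682076806159 + 5832742205057 + 51724158235372 + 474869816156751 + 4506715738447323 = 5039919483398346.

5039919483398346


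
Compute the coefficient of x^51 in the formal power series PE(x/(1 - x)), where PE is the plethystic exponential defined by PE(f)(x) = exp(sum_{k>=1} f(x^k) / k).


For f(x) = x/(1 - x) we have
sum_{k>=1} f(x^k) / k = sum_{k>=1} (1/k) * x^k / (1 - x^k) = sum_{k, m >= 1} x^(k m) / k,
which after exponentiating simplifies to
PE(x/(1 - x)) = prod_{k>=1} 1 / (1 - x^k).
This is the generating function for the partition function p(n), so the coefficient of x^51 is p(51).
Computing p(51) by dynamic programming over parts 1, 2, ..., 51: p(51) = 239943.

239943


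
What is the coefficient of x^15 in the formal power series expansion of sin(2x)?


The Maclaurin series is sin(t) = sum_{k>=0} (-1)^k t^(2k+1) / (2k+1)!, so substituting t = 2x, only odd powers of x are nonzero, with coefficient of x^(2k+1) equal to (-1)^k 2^(2k+1) / (2k+1)!.
Write 15 = 2*7 + 1, giving the coefficient (-1)^7 * 2^15 / 15! = -32768/1307674368000 = -16/638512875.

-16/638512875


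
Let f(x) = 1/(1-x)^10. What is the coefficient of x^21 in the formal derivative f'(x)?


Differentiate: d/dx [ 1/(1-x)^r ] = r / (1-x)^(r+1).
Here r = 10, so f'(x) = 10 / (1-x)^11.
The expansion of 1/(1-x)^(r+1) has coefficient of x^n equal to C(n+r, r).
So the coefficient of x^21 in f'(x) is
10 * C(31, 10) = 10 * 44352165 = 443521650

443521650


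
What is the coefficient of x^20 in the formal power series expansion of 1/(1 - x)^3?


The negative binomial / multiset identity is
1/(1 - x)^r = sum_{k>=0} C(k + r - 1, r - 1) x^k.
Here r = 3 and k = 20, so the coefficient is
C(20 + 2, 2) = C(22, 2)
= 231

231


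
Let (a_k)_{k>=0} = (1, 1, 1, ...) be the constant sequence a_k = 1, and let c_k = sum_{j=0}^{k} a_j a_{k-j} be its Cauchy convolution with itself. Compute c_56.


Since a_j = 1 for all j >= 0, the convolution sum becomes
c_k = sum_{j=0}^{k} 1 * 1 = 1 * (k + 1).
Equivalently, the generating function of (a_k) is 1/(1 - x) and its square is 1/(1 - x)^2 = sum_{k>=0} 1(k + 1) x^k.
For k = 56: 1 * 57 = 57.

57


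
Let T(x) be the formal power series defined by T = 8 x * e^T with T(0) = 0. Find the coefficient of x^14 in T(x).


Apply the Lagrange inversion formula: if T = 8 x * phi(T) with phi(t) = e^t, then
[x^n] T = 8^n * (1/n) [t^(n-1)] phi(t)^n = 8^n * (1/n) [t^(n-1)] e^(n t) = 8^n * (1/n) * n^(n-1) / (n-1)! = 8^n * n^(n-1) / n!.
When c = 1 this is the Cayley count of rooted labeled trees on n vertices, divided by n!.
For n = 14: 8^14 * 14^13 / 14! = 4398046511104 * 793714773254144/87178291200 = 34785499933455142617088/868725.

34785499933455142617088/868725


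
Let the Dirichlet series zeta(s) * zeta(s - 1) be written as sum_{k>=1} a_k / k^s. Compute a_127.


Convolution gives a_k = sum_{d | k} d * 1 = sum_{d | k} d = sigma(k), the sum of positive divisors of k.
For k = 127, the divisors are 1, 127, so
sigma(127) = 1 + 127 = 128.

128


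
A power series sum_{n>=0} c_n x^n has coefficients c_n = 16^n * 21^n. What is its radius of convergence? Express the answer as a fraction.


By the root test (Cauchy-Hadamard), the radius is R = 1 / limsup_n |c_n|^(1/n).
Here |c_n|^(1/n) = (16^n * 21^n)^(1/n) = 16 * 21 = 336 for all n.
So R = 1/336 = 1/336.

1/336


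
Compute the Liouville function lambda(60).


The Liouville function is lambda(k) = (-1)^Omega(k), where Omega(k) counts the prime factors of k with multiplicity.
Factoring: 60 = 2 * 2 * 3 * 5, so Omega(60) = 4.
lambda(60) = (-1)^4 = 1.

1


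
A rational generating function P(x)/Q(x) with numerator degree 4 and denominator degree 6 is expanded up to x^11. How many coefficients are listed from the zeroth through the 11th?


Expanding up to x^11 gives the coefficients for x^0, x^1, ..., x^11.
That is 11 + 1 = 12 coefficients in total.

12


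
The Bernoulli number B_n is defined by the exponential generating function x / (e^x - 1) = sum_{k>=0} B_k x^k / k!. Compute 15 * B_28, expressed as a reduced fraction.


Bernoulli numbers can also be computed recursively via B_0 = 1 and sum_{j=0}^{m} C(m+1, j) B_j = 0 for m >= 1. Odd-index Bernoulli numbers vanish for k >= 3.
Computing B_28 = -23749461029/870, so 15 * B_28 = 15 * -23749461029/870 = -23749461029/58.

-23749461029/58


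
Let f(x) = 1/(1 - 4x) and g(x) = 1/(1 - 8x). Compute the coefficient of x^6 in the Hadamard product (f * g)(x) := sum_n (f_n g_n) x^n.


f has coefficients f_k = 4^k and g has coefficients g_k = 8^k, so the Hadamard product has coefficient (f*g)_k = 4^k * 8^k = 32^k.
For k = 6: 32^6 = 1073741824.

1073741824


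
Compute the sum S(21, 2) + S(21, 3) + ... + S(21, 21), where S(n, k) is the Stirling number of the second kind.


By definition, S(n, k) counts partitions of an n-set into exactly k nonempty blocks.
Computing row n = 21 for k = 2..21:
S(21, k): 1048575, 1742343625, 181509070050, 3791262568401, 26585679462804, 82310957214948, 132511015347084, 123272476465204, 71187132291275, 26826851689001, 6833042030178, 1204909218331, 149304004500, 13087462580, 809944464, 34952799, 1023435, 19285, 210, 1
Sum = 474869816156750.

474869816156750


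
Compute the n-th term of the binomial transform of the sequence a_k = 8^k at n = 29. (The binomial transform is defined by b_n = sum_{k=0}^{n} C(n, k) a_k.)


With a_k = 8^k, b_n = sum_{k=0}^{n} C(n, k) 8^k = (1 + 8)^n by the binomial theorem.
For n = 29: (1 + 8)^29 = 9^29 = 4710128697246244834921603689.

4710128697246244834921603689


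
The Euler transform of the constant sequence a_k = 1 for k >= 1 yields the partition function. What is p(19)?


The Euler transform converts the sequence a_k = 1 into the number of integer partitions.
Using the recurrence or dynamic programming:
p(19) = 490

490


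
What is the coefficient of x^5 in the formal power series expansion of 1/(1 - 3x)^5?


The general identity 1/(1 - c x)^r = sum_{k>=0} c^k C(k + r - 1, r - 1) x^k follows by substituting y = c x into 1/(1 - y)^r = sum_{k>=0} C(k + r - 1, r - 1) y^k.
For c = 3, r = 5, k = 5:
3^5 * C(9, 4) = 243 * 126 = 30618.

30618


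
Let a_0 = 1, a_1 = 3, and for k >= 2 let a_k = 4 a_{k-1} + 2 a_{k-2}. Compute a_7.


Iterating the recurrence forward:
a_0 = 1
a_1 = 3
a_2 = 4*3 + 2*1 = 14
a_3 = 4*14 + 2*3 = 62
a_4 = 4*62 + 2*14 = 276
a_5 = 4*276 + 2*62 = 1228
a_6 = 4*1228 + 2*276 = 5464
a_7 = 4*5464 + 2*1228 = 24312
So a_7 = 24312.

24312


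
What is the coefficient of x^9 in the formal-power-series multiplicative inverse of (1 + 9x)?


The inverse is 1/(1 + 9x). Apply the geometric identity 1/(1 - y) = sum_{k>=0} y^k with y = -9x:
1/(1 + 9x) = sum_{k>=0} (-9)^k x^k.
So the coefficient of x^9 is (-9)^9 = -387420489.

-387420489


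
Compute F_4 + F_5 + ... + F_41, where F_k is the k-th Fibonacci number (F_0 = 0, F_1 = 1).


Use the identity sum_{k=0}^{N} F_k = F_{N+2} - 1 (which follows from F_{k+2} - F_{k+1} = F_k). Then
sum_{k=4}^{41} F_k = (F_{43} - 1) - (F_{5} - 1) = F_{43} - F_{5}.
Computing: F_{43} = 433494437, F_{5} = 5, so
Sum = 433494437 - 5 = 433494432.

433494432


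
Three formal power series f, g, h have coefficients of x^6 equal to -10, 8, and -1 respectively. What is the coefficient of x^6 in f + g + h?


Series addition is componentwise:
-10 + 8 + -1
= -3

-3


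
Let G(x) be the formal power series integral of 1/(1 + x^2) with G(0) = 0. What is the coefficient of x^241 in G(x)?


1/(1 + x^2) = sum_{j>=0} (-1)^j x^(2j). Integrating termwise with G(0) = 0:
G(x) = sum_{j>=0} (-1)^j x^(2j+1) / (2j+1) = arctan(x).
Only odd powers are nonzero. For x^241 write 241 = 2*120 + 1, giving
(-1)^120 / 241 = 1/241 = 1/241.

1/241


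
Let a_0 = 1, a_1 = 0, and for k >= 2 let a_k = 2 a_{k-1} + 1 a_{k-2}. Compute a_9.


Iterating the recurrence forward:
a_0 = 1
a_1 = 0
a_2 = 2*0 + 1*1 = 1
a_3 = 2*1 + 1*0 = 2
a_4 = 2*2 + 1*1 = 5
a_5 = 2*5 + 1*2 = 12
a_6 = 2*12 + 1*5 = 29
a_7 = 2*29 + 1*12 = 70
a_8 = 2*70 + 1*29 = 169
a_9 = 2*169 + 1*70 = 408
So a_9 = 408.

408


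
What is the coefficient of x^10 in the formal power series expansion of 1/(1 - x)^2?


The negative binomial / multiset identity is
1/(1 - x)^r = sum_{k>=0} C(k + r - 1, r - 1) x^k.
Here r = 2 and k = 10, so the coefficient is
C(10 + 1, 1) = C(11, 1)
= 11

11


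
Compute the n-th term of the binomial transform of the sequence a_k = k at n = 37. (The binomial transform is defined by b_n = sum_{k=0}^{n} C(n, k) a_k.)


With a_k = k, b_n = sum_{k=0}^{n} C(n, k) k. Using k * C(n, k) = n * C(n-1, k-1) gives b_n = n * sum_{k>=1} C(n-1, k-1) = n * 2^(n-1).
For n = 37: 37 * 2^36 = 37 * 68719476736 = 2542620639232.

2542620639232


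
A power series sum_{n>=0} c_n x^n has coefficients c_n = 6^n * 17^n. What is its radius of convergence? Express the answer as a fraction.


By the root test (Cauchy-Hadamard), the radius is R = 1 / limsup_n |c_n|^(1/n).
Here |c_n|^(1/n) = (6^n * 17^n)^(1/n) = 6 * 17 = 102 for all n.
So R = 1/102 = 1/102.

1/102


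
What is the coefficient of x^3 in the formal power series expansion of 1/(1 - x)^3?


The expansion 1/(1 - x)^r = sum_{k>=0} C(k + r - 1, r - 1) x^k follows from the multiset / negative-binomial theorem (or from repeated differentiation of the geometric series).
For r = 3 and k = 3:
C(5, 2) = 120 / (2 * 6) = 10.

10


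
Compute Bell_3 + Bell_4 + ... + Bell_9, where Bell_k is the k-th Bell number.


Recall Bell_k counts set partitions of a k-set (with Bell_0 = 1 by convention).
Bell_3 through Bell_9: 5, 15, 52, 203, 877, 4140, 21147
Sum = 5 + 15 + 52 + 203 + 877 + 4140 + 21147 = 26439.

26439


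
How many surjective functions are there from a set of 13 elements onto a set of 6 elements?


By inclusion-exclusion on which target elements are missed, the number of surjections from an n-set onto a k-set is
surj(n, k) = sum_{j=0}^{k} (-1)^j C(k, j) (k - j)^n.
Equivalently surj(n, k) = k! * S(n, k), where S(n, k) is the Stirling number of the second kind.
For n = 13, k = 6:
S(13, 6) = 9321312, so
surj = 6! * 9321312 = 720 * 9321312 = 6711344640.

6711344640


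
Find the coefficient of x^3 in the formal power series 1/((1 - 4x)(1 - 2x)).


By partial fractions or Cauchy convolution:
The coefficient equals sum_{k=0}^{3} 4^k * 2^(3-k).
= 120

120


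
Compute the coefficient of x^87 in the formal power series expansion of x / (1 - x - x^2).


Let f(x) = sum_{k>=0} a_k x^k. Multiplying f(x) * (1 - x - x^2) = x and matching coefficients gives a_0 = 0, a_1 = 1, and a_k = a_{k-1} + a_{k-2} for k >= 2. These are the Fibonacci numbers F_k.
Iterating from F_0 = 0, F_1 = 1:
F_0=0, F_1=1, F_2=1, F_3=2, F_4=3, F_5=5, F_6=8, F_7=13, F_8=21, F_9=34, ...
F_87 = 679891637638612258.

679891637638612258


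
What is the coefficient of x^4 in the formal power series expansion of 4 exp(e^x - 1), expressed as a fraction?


exp(e^x - 1) is the exponential generating function for the Bell numbers Bell_k: exp(e^x - 1) = sum_{k>=0} Bell_k x^k / k!.
So the coefficient of x^4 in 4 exp(e^x - 1) is 4 Bell_4 / 4!.
Computing: Bell_4 = 15 and 4! = 24, giving
4 * 15/24 = 5/2.

5/2


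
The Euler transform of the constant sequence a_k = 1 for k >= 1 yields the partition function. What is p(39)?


The Euler transform converts the sequence a_k = 1 into the number of integer partitions.
Using the recurrence or dynamic programming:
p(39) = 31185

31185


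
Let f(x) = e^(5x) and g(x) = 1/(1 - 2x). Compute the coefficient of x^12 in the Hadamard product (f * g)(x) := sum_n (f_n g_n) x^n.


Expanding: f_k = 5^k/k! (from e^(5x)) and g_k = 2^k (from 1/(1 - 2x)). So the Hadamard coefficient (f * g)_k = 5^k 2^k / k! = (10)^k / k!.
For k = 12: 10^12/12! = 1000000000000/479001600 = 39062500/18711.

39062500/18711


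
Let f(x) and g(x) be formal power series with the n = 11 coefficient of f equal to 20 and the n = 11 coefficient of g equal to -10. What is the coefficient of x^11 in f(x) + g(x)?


Addition of formal power series is termwise.
The coefficient of x^11 in f + g = 20 + -10
= 10

10


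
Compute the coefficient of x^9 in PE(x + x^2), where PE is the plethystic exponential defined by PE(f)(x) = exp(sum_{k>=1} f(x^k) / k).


With f(x) = x + x^2, the exponent is sum_{k>=1} (x^k + x^(2k)) / k = -ln(1 - x) - ln(1 - x^2). Exponentiating:
PE(x + x^2) = 1 / ((1 - x)(1 - x^2)).
This is the generating function for partitions of n into parts of size 1 or 2. The number of 2's can be any j in 0..4, and the rest are 1's, so
[x^9] = floor(9/2) + 1 = 5.

5


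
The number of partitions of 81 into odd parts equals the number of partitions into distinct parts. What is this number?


Computing partitions of 81 into odd parts (1, 3, 5, ...):
Using the generating function prod_{k>=0} 1/(1-x^(2k+1)),
the count is 84756

84756


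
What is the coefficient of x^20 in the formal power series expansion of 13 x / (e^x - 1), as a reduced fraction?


The exponential generating function for Bernoulli numbers is
x / (e^x - 1) = sum_{k>=0} B_k x^k / k!.
So the coefficient of x^20 in 13 x / (e^x - 1) is 13 B_20 / 20!.
Computing: B_20 = -174611/330, 20! = 2432902008176640000, giving
13 * -174611/330 / 2432902008176640000 = -174611/61758281746022400000.

-174611/61758281746022400000


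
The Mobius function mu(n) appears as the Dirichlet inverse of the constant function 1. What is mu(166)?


166 = 2 * 83 (all distinct primes).
mu(166) = (-1)^2 = 1

1


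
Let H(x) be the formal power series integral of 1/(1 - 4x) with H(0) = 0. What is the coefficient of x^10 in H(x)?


1/(1 - 4x) = sum_{k>=0} 4^k x^k. Integrating termwise with H(0) = 0:
H(x) = sum_{k>=0} 4^k x^(k+1) / (k+1) = sum_{m>=1} 4^(m-1) x^m / m.
For m = 10: 4^9/10 = 262144/10 = 131072/5.

131072/5


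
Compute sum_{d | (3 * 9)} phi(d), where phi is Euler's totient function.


First, 3 * 9 = 27. One classical identity is sum_{d | n} phi(d) = n (each k in [1, n] has a unique gcd with n, and among the k's with gcd(k, n) = n/d there are phi(d) of them). So the sum equals 27. We also verify directly:
Divisors of 27: 1, 3, 9, 27.
phi values: 1, 2, 6, 18.
Sum = 27.

27


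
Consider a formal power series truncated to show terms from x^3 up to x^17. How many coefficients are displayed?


From x^3 to x^17 inclusive, the count is 17 - 3 + 1 = 15.

15


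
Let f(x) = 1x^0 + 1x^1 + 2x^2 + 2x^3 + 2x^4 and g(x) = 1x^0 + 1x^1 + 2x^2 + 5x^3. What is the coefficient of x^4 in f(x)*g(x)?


Cauchy product at x^4:
1*5 + 2*2 + 2*1 + 2*1
= 13

13


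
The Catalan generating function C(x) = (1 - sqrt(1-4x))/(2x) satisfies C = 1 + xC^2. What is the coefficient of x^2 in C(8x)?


Substituting x -> 8x scales the n-th coefficient by 8^n, so [x^2] C(8x) = 8^2 * C_2.
C_2 = C(2*2, 2)/(3) = 6/3 = 2.
So 8^2 * 2 = 64 * 2 = 128.

128


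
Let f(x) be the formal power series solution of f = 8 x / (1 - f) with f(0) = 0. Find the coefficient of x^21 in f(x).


Apply Lagrange inversion: f = 8 x * phi(f) with phi(t) = 1/(1 - t), so
[x^n] f = 8^n * (1/n) [t^(n-1)] phi(t)^n = 8^n * (1/n) [t^(n-1)] (1 - t)^(-n) = 8^n * (1/n) C(2n - 2, n - 1) = 8^n * C_{n-1}.
For n = 21: C_20 = C(40, 20) / 21 = 137846528820/21 = 6564120420.
With the 8^21 = 9223372036854775808 factor, the coefficient is 9223372036854775808 * 6564120420 = 60543324728375426455814799360.

60543324728375426455814799360


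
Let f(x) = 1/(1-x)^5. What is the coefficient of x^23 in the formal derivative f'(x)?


Differentiate: d/dx [ 1/(1-x)^r ] = r / (1-x)^(r+1).
Here r = 5, so f'(x) = 5 / (1-x)^6.
The expansion of 1/(1-x)^(r+1) has coefficient of x^n equal to C(n+r, r).
So the coefficient of x^23 in f'(x) is
5 * C(28, 5) = 5 * 98280 = 491400

491400


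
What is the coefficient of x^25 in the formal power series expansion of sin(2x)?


The Maclaurin series is sin(t) = sum_{k>=0} (-1)^k t^(2k+1) / (2k+1)!, so substituting t = 2x, only odd powers of x are nonzero, with coefficient of x^(2k+1) equal to (-1)^k 2^(2k+1) / (2k+1)!.
Write 25 = 2*12 + 1, giving the coefficient (-1)^12 * 2^25 / 25! = 33554432/15511210043330985984000000 = 8/3698160658676859375.

8/3698160658676859375


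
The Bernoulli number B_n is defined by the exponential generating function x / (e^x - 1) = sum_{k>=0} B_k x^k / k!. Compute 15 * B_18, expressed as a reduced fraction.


Bernoulli numbers can also be computed recursively via B_0 = 1 and sum_{j=0}^{m} C(m+1, j) B_j = 0 for m >= 1. Odd-index Bernoulli numbers vanish for k >= 3.
Computing B_18 = 43867/798, so 15 * B_18 = 15 * 43867/798 = 219335/266.

219335/266


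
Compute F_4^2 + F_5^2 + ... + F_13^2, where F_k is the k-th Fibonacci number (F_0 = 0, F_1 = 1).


There is a standard identity sum_{k=0}^{N} F_k^2 = F_N * F_{N+1} (proved inductively from the telescoping relation F_k^2 = F_k F_{k+1} - F_{k-1} F_k). Then
sum_{k=4}^{13} F_k^2 = F_13 F_14 - F_3 F_4.
Computing: F_13 = 233, F_14 = 377, F_3 = 2, F_4 = 3.
Sum = 233 * 377 - 2 * 3 = 87835.

87835


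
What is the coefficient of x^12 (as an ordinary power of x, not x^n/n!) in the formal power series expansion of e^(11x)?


The exponential series is e^y = sum_{k>=0} y^k / k!. Substituting y = 11x gives
e^(11x) = sum_{k>=0} 11^k x^k / k!.
So the coefficient of x^n is a^n/n! with a = 11, n = 12:
11^12 / 12! = 3138428376721/479001600 = 285311670611/43545600

285311670611/43545600


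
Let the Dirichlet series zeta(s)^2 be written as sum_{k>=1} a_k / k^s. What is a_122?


The Dirichlet convolution of the constant function 1 with itself gives (1 * 1)(k) = sum_{d | k} 1 = d(k), the number of positive divisors of k.
Since zeta(s) = sum_{k>=1} 1/k^s, we have zeta(s)^2 = sum_{k>=1} d(k)/k^s, so a_k = d(k).
For k = 122: the divisors are 1, 2, 61, 122.
Count = 4.

4


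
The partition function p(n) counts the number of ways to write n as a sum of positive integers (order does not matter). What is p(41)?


Using the generating function prod_{k>=1} 1/(1-x^k), we compute p(41).
By dynamic programming over parts 1 through 41:
p(41) = 44583

44583


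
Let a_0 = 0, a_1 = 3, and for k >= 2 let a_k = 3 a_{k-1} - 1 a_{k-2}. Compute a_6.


Iterating the recurrence forward:
a_0 = 0
a_1 = 3
a_2 = 3*3 - 1*0 = 9
a_3 = 3*9 - 1*3 = 24
a_4 = 3*24 - 1*9 = 63
a_5 = 3*63 - 1*24 = 165
a_6 = 3*165 - 1*63 = 432
So a_6 = 432.

432


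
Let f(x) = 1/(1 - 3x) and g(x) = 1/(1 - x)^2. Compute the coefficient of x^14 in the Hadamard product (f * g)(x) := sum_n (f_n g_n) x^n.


f has coefficients f_k = 3^k. For g = 1/(1 - x)^2 the coefficient is g_k = C(k + 1, 1) = k + 1. The Hadamard coefficient is (f * g)_k = 3^k * (k + 1).
For k = 14: 3^14 * 15 = 4782969 * 15 = 71744535.

71744535


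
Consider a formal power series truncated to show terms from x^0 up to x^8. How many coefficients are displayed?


From x^0 to x^8 inclusive, the count is 8 - 0 + 1 = 9.

9


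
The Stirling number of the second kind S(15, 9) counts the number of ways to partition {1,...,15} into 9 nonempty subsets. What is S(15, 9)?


Using the explicit formula S(n,k) = (1/k!) sum_{j=0}^{k} (-1)^(k-j) C(k,j) j^n:
S(15, 9) = 67128490
Equivalently, S(n,k) is n! times the coefficient of x^n in the EGF (e^x - 1)^k / k!.

67128490


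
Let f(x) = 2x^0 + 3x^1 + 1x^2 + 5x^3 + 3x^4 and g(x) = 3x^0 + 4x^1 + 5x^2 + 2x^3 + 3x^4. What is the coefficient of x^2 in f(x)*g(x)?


Cauchy product at x^2:
2*5 + 3*4 + 1*3
= 25

25


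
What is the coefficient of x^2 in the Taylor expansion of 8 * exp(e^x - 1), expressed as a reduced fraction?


exp(e^x - 1) = sum_{k>=0} Bell_k x^k / k!, where Bell_k is the k-th Bell number.
So the coefficient of x^2 is 8 * Bell_2 / 2!.
Computing: Bell_2 = 2 and 2! = 2, giving
8 * 2/2 = 8.

8


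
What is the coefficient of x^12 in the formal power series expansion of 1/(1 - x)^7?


The expansion 1/(1 - x)^r = sum_{k>=0} C(k + r - 1, r - 1) x^k follows from the multiset / negative-binomial theorem (or from repeated differentiation of the geometric series).
For r = 7 and k = 12:
C(18, 6) = 6402373705728000 / (720 * 479001600) = 18564.

18564


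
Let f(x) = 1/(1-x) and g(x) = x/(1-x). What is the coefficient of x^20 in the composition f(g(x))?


First simplify the composition: f(g(x)) = 1/(1 - x/(1-x)) = (1-x)/((1-x) - x) = (1-x)/(1-2x).
Now extract the coefficient. Write (1-x)/(1-2x) = 1/(1-2x) - x/(1-2x).
The coefficient of x^n in 1/(1-2x) is 2^n, and in x/(1-2x) is 2^(n-1) (for n >= 1).
So the coefficient of x^20 is 2^20 - 2^19 = 1048576 - 524288 = 524288.

524288


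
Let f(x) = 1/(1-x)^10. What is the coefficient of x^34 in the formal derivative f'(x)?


Differentiate: d/dx [ 1/(1-x)^r ] = r / (1-x)^(r+1).
Here r = 10, so f'(x) = 10 / (1-x)^11.
The expansion of 1/(1-x)^(r+1) has coefficient of x^n equal to C(n+r, r).
So the coefficient of x^34 in f'(x) is
10 * C(44, 10) = 10 * 2481256778 = 24812567780

24812567780


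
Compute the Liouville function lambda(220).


The Liouville function is lambda(k) = (-1)^Omega(k), where Omega(k) counts the prime factors of k with multiplicity.
Factoring: 220 = 2 * 2 * 5 * 11, so Omega(220) = 4.
lambda(220) = (-1)^4 = 1.

1


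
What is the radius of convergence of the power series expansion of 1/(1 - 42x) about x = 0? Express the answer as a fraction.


Expanding 1/(1 - 42x) = sum_{k>=0} 42^k x^k, the series converges when |42x| < 1, i.e., |x| < 1/42.
So the radius of convergence is 1/42 = 1/42.

1/42


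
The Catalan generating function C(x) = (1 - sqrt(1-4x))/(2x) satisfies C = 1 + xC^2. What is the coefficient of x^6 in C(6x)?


Substituting x -> 6x scales the n-th coefficient by 6^n, so [x^6] C(6x) = 6^6 * C_6.
C_6 = C(2*6, 6)/(7) = 924/7 = 132.
So 6^6 * 132 = 46656 * 132 = 6158592.

6158592


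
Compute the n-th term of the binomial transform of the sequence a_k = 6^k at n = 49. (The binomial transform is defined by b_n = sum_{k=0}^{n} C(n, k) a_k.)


With a_k = 6^k, b_n = sum_{k=0}^{n} C(n, k) 6^k = (1 + 6)^n by the binomial theorem.
For n = 49: (1 + 6)^49 = 7^49 = 256923577521058878088611477224235621321607.

256923577521058878088611477224235621321607


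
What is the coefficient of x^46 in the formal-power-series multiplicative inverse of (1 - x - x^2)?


Let the inverse be f(x) = sum_{k>=0} a_k x^k. From f(x) * (1 - x - x^2) = 1 and matching coefficients:
 x^0: a_0 = 1.
 x^1: a_1 - a_0 = 0, so a_1 = 1.
 x^k (k >= 2): a_k - a_{k-1} - a_{k-2} = 0, i.e. a_k = a_{k-1} + a_{k-2}.
This is the Fibonacci-type recurrence shifted so that a_0 = a_1 = 1.
Iterating: a_0=1, a_1=1, a_2=2, a_3=3, a_4=5, a_5=8, a_6=13, a_7=21, a_8=34, a_9=55, ...
a_46 = 2971215073.

2971215073


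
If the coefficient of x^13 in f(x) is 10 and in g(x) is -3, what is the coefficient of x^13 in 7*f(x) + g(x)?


Scalar multiplication scales coefficients: 7 * 10 = 70.
Then add the g coefficient: 70 + -3
= 67

67


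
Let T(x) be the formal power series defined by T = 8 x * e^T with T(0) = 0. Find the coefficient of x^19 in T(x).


Apply the Lagrange inversion formula: if T = 8 x * phi(T) with phi(t) = e^t, then
[x^n] T = 8^n * (1/n) [t^(n-1)] phi(t)^n = 8^n * (1/n) [t^(n-1)] e^(n t) = 8^n * (1/n) * n^(n-1) / (n-1)! = 8^n * n^(n-1) / n!.
When c = 1 this is the Cayley count of rooted labeled trees on n vertices, divided by n!.
For n = 19: 8^19 * 19^18 / 19! = 144115188075855872 * 104127350297911241532841/121645100408832000 = 12051498149690331337951905818083328/97692469875.

12051498149690331337951905818083328/97692469875


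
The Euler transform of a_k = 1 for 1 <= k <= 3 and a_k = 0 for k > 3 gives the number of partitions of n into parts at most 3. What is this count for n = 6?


Partitions of 6 into parts at most 3:
Using generating function (1-x)^(-1)(1-x^2)^(-1)(1-x^3)^(-1),
the coefficient of x^6 = 7

7


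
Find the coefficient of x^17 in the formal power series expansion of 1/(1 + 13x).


Write 1/(1 + c x) = 1/(1 - (-c) x) and apply the geometric-series identity
1/(1 - y) = sum_{k>=0} y^k to get 1/(1 + c x) = sum_{k>=0} (-c)^k x^k.
So the coefficient of x^k is (-c)^k = (-1)^k * c^k.
Here c = 13 and k = 17:
(-13)^17 = -1 * 8650415919381337933 = -8650415919381337933

-8650415919381337933


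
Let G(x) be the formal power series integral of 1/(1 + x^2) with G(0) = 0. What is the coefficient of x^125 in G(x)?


1/(1 + x^2) = sum_{j>=0} (-1)^j x^(2j). Integrating termwise with G(0) = 0:
G(x) = sum_{j>=0} (-1)^j x^(2j+1) / (2j+1) = arctan(x).
Only odd powers are nonzero. For x^125 write 125 = 2*62 + 1, giving
(-1)^62 / 125 = 1/125 = 1/125.

1/125


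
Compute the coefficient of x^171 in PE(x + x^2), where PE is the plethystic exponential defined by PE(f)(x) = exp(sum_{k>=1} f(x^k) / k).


With f(x) = x + x^2, the exponent is sum_{k>=1} (x^k + x^(2k)) / k = -ln(1 - x) - ln(1 - x^2). Exponentiating:
PE(x + x^2) = 1 / ((1 - x)(1 - x^2)).
This is the generating function for partitions of n into parts of size 1 or 2. The number of 2's can be any j in 0..85, and the rest are 1's, so
[x^171] = floor(171/2) + 1 = 86.

86


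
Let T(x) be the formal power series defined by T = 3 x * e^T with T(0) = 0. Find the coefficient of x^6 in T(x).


Apply the Lagrange inversion formula: if T = 3 x * phi(T) with phi(t) = e^t, then
[x^n] T = 3^n * (1/n) [t^(n-1)] phi(t)^n = 3^n * (1/n) [t^(n-1)] e^(n t) = 3^n * (1/n) * n^(n-1) / (n-1)! = 3^n * n^(n-1) / n!.
When c = 1 this is the Cayley count of rooted labeled trees on n vertices, divided by n!.
For n = 6: 3^6 * 6^5 / 6! = 729 * 7776/720 = 39366/5.

39366/5


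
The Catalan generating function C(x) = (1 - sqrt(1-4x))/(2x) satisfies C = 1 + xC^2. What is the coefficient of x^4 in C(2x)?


Substituting x -> 2x scales the n-th coefficient by 2^n, so [x^4] C(2x) = 2^4 * C_4.
C_4 = C(2*4, 4)/(5) = 70/5 = 14.
So 2^4 * 14 = 16 * 14 = 224.

224


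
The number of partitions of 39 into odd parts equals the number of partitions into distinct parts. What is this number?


Computing partitions of 39 into odd parts (1, 3, 5, ...):
Using the generating function prod_{k>=0} 1/(1-x^(2k+1)),
the count is 982

982


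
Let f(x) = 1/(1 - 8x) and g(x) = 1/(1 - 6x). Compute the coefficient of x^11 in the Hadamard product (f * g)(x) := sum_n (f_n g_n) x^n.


f has coefficients f_k = 8^k and g has coefficients g_k = 6^k, so the Hadamard product has coefficient (f*g)_k = 8^k * 6^k = 48^k.
For k = 11: 48^11 = 3116402981210161152.

3116402981210161152


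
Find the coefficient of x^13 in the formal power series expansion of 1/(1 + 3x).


Write 1/(1 + c x) = 1/(1 - (-c) x) and apply the geometric-series identity
1/(1 - y) = sum_{k>=0} y^k to get 1/(1 + c x) = sum_{k>=0} (-c)^k x^k.
So the coefficient of x^k is (-c)^k = (-1)^k * c^k.
Here c = 3 and k = 13:
(-3)^13 = -1 * 1594323 = -1594323

-1594323


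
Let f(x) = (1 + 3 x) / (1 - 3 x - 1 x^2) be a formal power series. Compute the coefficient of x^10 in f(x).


Write f(x) = sum_{k>=0} a_k x^k. Multiplying both sides by 1 - 3 x - 1 x^2 gives
(1 - 3 x - 1 x^2) sum_{k>=0} a_k x^k = 1 + 3 x.
Matching coefficients:
 x^0: a_0 = 1
 x^1: a_1 - 3 a_0 = 3  =>  a_1 = 3*1 + 3 = 6
 x^k (k >= 2): a_k = 3 a_{k-1} + 1 a_{k-2}.
Iterating: a_2 = 19, a_3 = 63, a_4 = 208, a_5 = 687, a_6 = 2269, a_7 = 7494, a_8 = 24751, a_9 = 81747, a_10 = 269992.
So the coefficient of x^10 is 269992.

269992


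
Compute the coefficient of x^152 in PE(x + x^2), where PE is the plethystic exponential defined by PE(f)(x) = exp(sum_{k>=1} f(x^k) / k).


With f(x) = x + x^2, the exponent is sum_{k>=1} (x^k + x^(2k)) / k = -ln(1 - x) - ln(1 - x^2). Exponentiating:
PE(x + x^2) = 1 / ((1 - x)(1 - x^2)).
This is the generating function for partitions of n into parts of size 1 or 2. The number of 2's can be any j in 0..76, and the rest are 1's, so
[x^152] = floor(152/2) + 1 = 77.

77


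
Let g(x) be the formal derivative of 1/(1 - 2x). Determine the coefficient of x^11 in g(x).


Differentiate termwise: d/dx sum_{k>=0} 2^k x^k = sum_{k>=1} k 2^k x^(k-1) = sum_{j>=0} (j+1) 2^(j+1) x^j.
Equivalently, d/dx [1/(1 - 2x)] = 2/(1 - 2x)^2.
For j = 11: 12 * 2^12 = 12 * 4096 = 49152.

49152


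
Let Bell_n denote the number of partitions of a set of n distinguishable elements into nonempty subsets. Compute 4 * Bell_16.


Bell_16 can be computed from the Bell triangle or from Dobinski's identity Bell_n = (1/e) * sum_{k>=0} k^n / k!.
Computing Bell_16 = 10480142147.
Then 4 * 10480142147 = 41920568588.

41920568588


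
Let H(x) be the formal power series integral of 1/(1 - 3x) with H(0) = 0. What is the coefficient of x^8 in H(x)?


1/(1 - 3x) = sum_{k>=0} 3^k x^k. Integrating termwise with H(0) = 0:
H(x) = sum_{k>=0} 3^k x^(k+1) / (k+1) = sum_{m>=1} 3^(m-1) x^m / m.
For m = 8: 3^7/8 = 2187/8 = 2187/8.

2187/8


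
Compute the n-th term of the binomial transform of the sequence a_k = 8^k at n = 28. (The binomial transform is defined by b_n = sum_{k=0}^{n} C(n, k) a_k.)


With a_k = 8^k, b_n = sum_{k=0}^{n} C(n, k) 8^k = (1 + 8)^n by the binomial theorem.
For n = 28: (1 + 8)^28 = 9^28 = 523347633027360537213511521.

523347633027360537213511521


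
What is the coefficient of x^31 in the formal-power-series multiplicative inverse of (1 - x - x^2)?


Let the inverse be f(x) = sum_{k>=0} a_k x^k. From f(x) * (1 - x - x^2) = 1 and matching coefficients:
 x^0: a_0 = 1.
 x^1: a_1 - a_0 = 0, so a_1 = 1.
 x^k (k >= 2): a_k - a_{k-1} - a_{k-2} = 0, i.e. a_k = a_{k-1} + a_{k-2}.
This is the Fibonacci-type recurrence shifted so that a_0 = a_1 = 1.
Iterating: a_0=1, a_1=1, a_2=2, a_3=3, a_4=5, a_5=8, a_6=13, a_7=21, a_8=34, a_9=55, ...
a_31 = 2178309.

2178309


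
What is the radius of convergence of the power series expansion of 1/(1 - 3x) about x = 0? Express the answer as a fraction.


Expanding 1/(1 - 3x) = sum_{k>=0} 3^k x^k, the series converges when |3x| < 1, i.e., |x| < 1/3.
So the radius of convergence is 1/3 = 1/3.

1/3


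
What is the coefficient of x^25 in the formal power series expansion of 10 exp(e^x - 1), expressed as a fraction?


exp(e^x - 1) is the exponential generating function for the Bell numbers Bell_k: exp(e^x - 1) = sum_{k>=0} Bell_k x^k / k!.
So the coefficient of x^25 in 10 exp(e^x - 1) is 10 Bell_25 / 25!.
Computing: Bell_25 = 4638590332229999353 and 25! = 15511210043330985984000000, giving
10 * 4638590332229999353/15511210043330985984000000 = 356814640940769181/119317000333315276800000.

356814640940769181/119317000333315276800000


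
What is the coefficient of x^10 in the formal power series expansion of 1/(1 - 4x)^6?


The general identity 1/(1 - c x)^r = sum_{k>=0} c^k C(k + r - 1, r - 1) x^k follows by substituting y = c x into 1/(1 - y)^r = sum_{k>=0} C(k + r - 1, r - 1) y^k.
For c = 4, r = 6, k = 10:
4^10 * C(15, 5) = 1048576 * 3003 = 3148873728.

3148873728


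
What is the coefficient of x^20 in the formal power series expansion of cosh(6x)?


The Maclaurin series is cosh(t) = sum_{m>=0} t^(2m) / (2m)!, so substituting t = 6x, only even powers of x are nonzero, with coefficient of x^(2m) equal to 6^(2m) / (2m)!.
For x^20 the coefficient is 6^20/20! = 3656158440062976/2432902008176640000 = 2125764/1414538125.

2125764/1414538125


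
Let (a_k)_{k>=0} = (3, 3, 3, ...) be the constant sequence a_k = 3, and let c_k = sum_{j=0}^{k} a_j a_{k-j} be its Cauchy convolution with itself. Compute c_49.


Since a_j = 3 for all j >= 0, the convolution sum becomes
c_k = sum_{j=0}^{k} 3 * 3 = 9 * (k + 1).
Equivalently, the generating function of (a_k) is 3/(1 - x) and its square is 9/(1 - x)^2 = sum_{k>=0} 9(k + 1) x^k.
For k = 49: 9 * 50 = 450.

450


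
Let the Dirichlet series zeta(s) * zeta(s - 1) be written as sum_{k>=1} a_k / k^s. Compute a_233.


Convolution gives a_k = sum_{d | k} d * 1 = sum_{d | k} d = sigma(k), the sum of positive divisors of k.
For k = 233, the divisors are 1, 233, so
sigma(233) = 1 + 233 = 234.

234


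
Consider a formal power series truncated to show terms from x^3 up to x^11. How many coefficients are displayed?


From x^3 to x^11 inclusive, the count is 11 - 3 + 1 = 9.

9


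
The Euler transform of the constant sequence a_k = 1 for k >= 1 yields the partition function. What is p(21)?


The Euler transform converts the sequence a_k = 1 into the number of integer partitions.
Using the recurrence or dynamic programming:
p(21) = 792

792


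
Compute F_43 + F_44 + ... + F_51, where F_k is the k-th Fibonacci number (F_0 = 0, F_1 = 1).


Use the identity sum_{k=0}^{N} F_k = F_{N+2} - 1 (which follows from F_{k+2} - F_{k+1} = F_k). Then
sum_{k=43}^{51} F_k = (F_{53} - 1) - (F_{44} - 1) = F_{53} - F_{44}.
Computing: F_{53} = 53316291173, F_{44} = 701408733, so
Sum = 53316291173 - 701408733 = 52614882440.

52614882440


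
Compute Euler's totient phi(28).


phi(n) counts integers in [1, n] coprime to n. Using the multiplicative formula phi(n) = n * prod_{p | n} (1 - 1/p):
28 = 2^2 * 7, so
phi(28) = 28 * (1 - 1/2) * (1 - 1/7) = 12.

12


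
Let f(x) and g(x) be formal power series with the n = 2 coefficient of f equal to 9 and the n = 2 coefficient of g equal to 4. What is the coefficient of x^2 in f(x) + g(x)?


Addition of formal power series is termwise.
The coefficient of x^2 in f + g = 9 + 4
= 13

13


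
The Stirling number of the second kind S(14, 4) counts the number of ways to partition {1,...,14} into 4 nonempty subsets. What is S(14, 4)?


Using the explicit formula S(n,k) = (1/k!) sum_{j=0}^{k} (-1)^(k-j) C(k,j) j^n:
S(14, 4) = 10391745
Equivalently, S(n,k) is n! times the coefficient of x^n in the EGF (e^x - 1)^k / k!.

10391745


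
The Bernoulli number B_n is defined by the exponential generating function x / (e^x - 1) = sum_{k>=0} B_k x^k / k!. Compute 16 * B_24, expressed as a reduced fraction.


Bernoulli numbers can also be computed recursively via B_0 = 1 and sum_{j=0}^{m} C(m+1, j) B_j = 0 for m >= 1. Odd-index Bernoulli numbers vanish for k >= 3.
Computing B_24 = -236364091/2730, so 16 * B_24 = 16 * -236364091/2730 = -1890912728/1365.

-1890912728/1365


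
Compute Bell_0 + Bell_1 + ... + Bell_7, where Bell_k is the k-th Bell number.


Recall Bell_k counts set partitions of a k-set (with Bell_0 = 1 by convention).
Bell_0 through Bell_7: 1, 1, 2, 5, 15, 52, 203, 877
Sum = 1 + 1 + 2 + 5 + 15 + 52 + 203 + 877 = 1156.

1156


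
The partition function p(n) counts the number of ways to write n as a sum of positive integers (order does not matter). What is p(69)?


Using the generating function prod_{k>=1} 1/(1-x^k), we compute p(69).
By dynamic programming over parts 1 through 69:
p(69) = 3554345

3554345


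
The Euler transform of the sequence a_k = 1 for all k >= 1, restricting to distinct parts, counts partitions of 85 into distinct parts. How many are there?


Partitions of 85 into distinct parts can be computed via generating function.
Product (1+x)(1+x^2)(1+x^3)...
The coefficient of x^85 = 121792

121792


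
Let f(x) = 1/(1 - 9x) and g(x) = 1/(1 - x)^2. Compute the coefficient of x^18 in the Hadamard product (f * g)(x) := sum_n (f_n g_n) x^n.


f has coefficients f_k = 9^k. For g = 1/(1 - x)^2 the coefficient is g_k = C(k + 1, 1) = k + 1. The Hadamard coefficient is (f * g)_k = 9^k * (k + 1).
For k = 18: 9^18 * 19 = 150094635296999121 * 19 = 2851798070642983299.

2851798070642983299


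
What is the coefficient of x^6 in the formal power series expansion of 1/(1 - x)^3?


The negative binomial / multiset identity is
1/(1 - x)^r = sum_{k>=0} C(k + r - 1, r - 1) x^k.
Here r = 3 and k = 6, so the coefficient is
C(6 + 2, 2) = C(8, 2)
= 28

28


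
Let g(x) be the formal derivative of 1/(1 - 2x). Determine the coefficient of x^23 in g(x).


Differentiate termwise: d/dx sum_{k>=0} 2^k x^k = sum_{k>=1} k 2^k x^(k-1) = sum_{j>=0} (j+1) 2^(j+1) x^j.
Equivalently, d/dx [1/(1 - 2x)] = 2/(1 - 2x)^2.
For j = 23: 24 * 2^24 = 24 * 16777216 = 402653184.

402653184


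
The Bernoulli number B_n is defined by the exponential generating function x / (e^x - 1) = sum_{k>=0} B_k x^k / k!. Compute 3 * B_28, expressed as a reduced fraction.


Bernoulli numbers can also be computed recursively via B_0 = 1 and sum_{j=0}^{m} C(m+1, j) B_j = 0 for m >= 1. Odd-index Bernoulli numbers vanish for k >= 3.
Computing B_28 = -23749461029/870, so 3 * B_28 = 3 * -23749461029/870 = -23749461029/290.

-23749461029/290


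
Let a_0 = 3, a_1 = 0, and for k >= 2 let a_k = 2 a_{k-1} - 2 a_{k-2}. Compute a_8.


Iterating the recurrence forward:
a_0 = 3
a_1 = 0
a_2 = 2*0 - 2*3 = -6
a_3 = 2*-6 - 2*0 = -12
a_4 = 2*-12 - 2*-6 = -12
a_5 = 2*-12 - 2*-12 = 0
a_6 = 2*0 - 2*-12 = 24
a_7 = 2*24 - 2*0 = 48
a_8 = 2*48 - 2*24 = 48
So a_8 = 48.

48


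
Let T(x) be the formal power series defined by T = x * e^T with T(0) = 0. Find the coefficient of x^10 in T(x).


Apply the Lagrange inversion formula: if T = x * phi(T) with phi(t) = e^t, then
[x^n] T = (1/n) [t^(n-1)] phi(t)^n = (1/n) [t^(n-1)] e^(n t) = (1/n) * n^(n-1) / (n-1)! = n^(n-1) / n!.
When c = 1 this is the Cayley count of rooted labeled trees on n vertices, divided by n!.
For n = 10: 10^9 / 10! = 1000000000/3628800 = 156250/567.

156250/567


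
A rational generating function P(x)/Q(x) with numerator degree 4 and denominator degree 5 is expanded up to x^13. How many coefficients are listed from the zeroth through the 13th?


Expanding up to x^13 gives the coefficients for x^0, x^1, ..., x^13.
That is 13 + 1 = 14 coefficients in total.

14


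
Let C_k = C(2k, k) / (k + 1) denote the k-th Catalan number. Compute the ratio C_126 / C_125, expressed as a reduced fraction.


Using C_k = (2k)! / (k! (k+1)!), the ratio C_{k+1}/C_k simplifies to
C_{k+1}/C_k = [(2k+2)! / ((k+1)! (k+2)!)] * [k! (k+1)! / (2k)!]
 = (2k+2)(2k+1) / ((k+1)(k+2)) = 2(2k+1) / (k+2).
For k = 125: 2(2*125 + 1) / (125 + 2) = 502/127 = 502/127.

502/127


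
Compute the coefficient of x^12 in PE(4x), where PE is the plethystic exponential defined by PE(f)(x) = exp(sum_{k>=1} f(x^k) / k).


With f(x) = 4x, the exponent is sum_{k>=1} 4 x^k / k = 4 * (-ln(1 - x)). Exponentiating:
PE(4x) = exp(-4 ln(1 - x)) = 1/(1 - x)^4.
By the negative binomial expansion, [x^n] 1/(1 - x)^4 = C(n + 3, 3).
For n = 12: C(15, 3) = 455.

455


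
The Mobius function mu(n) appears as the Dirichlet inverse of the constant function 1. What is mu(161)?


161 = 7 * 23 (all distinct primes).
mu(161) = (-1)^2 = 1

1


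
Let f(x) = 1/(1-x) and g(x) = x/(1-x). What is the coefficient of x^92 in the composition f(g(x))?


First simplify the composition: f(g(x)) = 1/(1 - x/(1-x)) = (1-x)/((1-x) - x) = (1-x)/(1-2x).
Now extract the coefficient. Write (1-x)/(1-2x) = 1/(1-2x) - x/(1-2x).
The coefficient of x^n in 1/(1-2x) is 2^n, and in x/(1-2x) is 2^(n-1) (for n >= 1).
So the coefficient of x^92 is 2^92 - 2^91 = 4951760157141521099596496896 - 2475880078570760549798248448 = 2475880078570760549798248448.

2475880078570760549798248448


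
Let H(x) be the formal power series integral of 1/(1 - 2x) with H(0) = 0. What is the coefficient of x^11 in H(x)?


1/(1 - 2x) = sum_{k>=0} 2^k x^k. Integrating termwise with H(0) = 0:
H(x) = sum_{k>=0} 2^k x^(k+1) / (k+1) = sum_{m>=1} 2^(m-1) x^m / m.
For m = 11: 2^10/11 = 1024/11 = 1024/11.

1024/11


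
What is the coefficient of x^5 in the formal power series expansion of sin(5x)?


The Maclaurin series is sin(t) = sum_{k>=0} (-1)^k t^(2k+1) / (2k+1)!, so substituting t = 5x, only odd powers of x are nonzero, with coefficient of x^(2k+1) equal to (-1)^k 5^(2k+1) / (2k+1)!.
Write 5 = 2*2 + 1, giving the coefficient (-1)^2 * 5^5 / 5! = 3125/120 = 625/24.

625/24


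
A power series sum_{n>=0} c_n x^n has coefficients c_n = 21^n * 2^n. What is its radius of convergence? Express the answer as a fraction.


By the root test (Cauchy-Hadamard), the radius is R = 1 / limsup_n |c_n|^(1/n).
Here |c_n|^(1/n) = (21^n * 2^n)^(1/n) = 21 * 2 = 42 for all n.
So R = 1/42 = 1/42.

1/42
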